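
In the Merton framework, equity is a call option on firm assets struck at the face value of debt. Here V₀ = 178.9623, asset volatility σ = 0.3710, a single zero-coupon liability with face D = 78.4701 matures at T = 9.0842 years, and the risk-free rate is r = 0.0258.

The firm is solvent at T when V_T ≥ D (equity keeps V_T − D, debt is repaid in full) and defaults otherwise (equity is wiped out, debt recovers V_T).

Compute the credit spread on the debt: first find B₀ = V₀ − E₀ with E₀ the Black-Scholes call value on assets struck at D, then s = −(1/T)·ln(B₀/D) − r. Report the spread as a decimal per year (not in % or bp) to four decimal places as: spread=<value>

spread=0.0190

d₁ = [ln(V₀/D) + (r + σ²/2)T] / (σ√T)
   = [ln(178.9623/78.4701) + (0.0258 + 0.5·0.3710²)·9.0842] / (0.3710·√9.0842)
   = [0.824458 + 0.859552] / 1.118194 = 1.506008
d₂ = d₁ − σ√T = 1.506008 − 1.118194 = 0.387813
N(d₁) = 0.933967,  N(d₂) = 0.650923,  e^(−rT) = 0.791067
E₀ = V₀·N(d₁) − D·e^(−rT)·N(d₂)
   = 178.9623·0.933967 − 78.4701·0.791067·0.650923 = 126.738832
B₀ = V₀ − E₀ = 178.9623 − 126.738832 = 52.223468
spread = −(1/T)·ln(B₀/D) − r = −(1/9.0842)·ln(52.223468/78.4701) − 0.0258 = 0.01902351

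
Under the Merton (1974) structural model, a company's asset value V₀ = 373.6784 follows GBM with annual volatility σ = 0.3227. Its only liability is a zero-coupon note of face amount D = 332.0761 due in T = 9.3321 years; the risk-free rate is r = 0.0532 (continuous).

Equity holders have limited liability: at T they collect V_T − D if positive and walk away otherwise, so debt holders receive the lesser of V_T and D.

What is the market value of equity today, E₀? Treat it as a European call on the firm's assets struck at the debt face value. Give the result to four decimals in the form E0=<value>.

E0=212.7411

d₁ = [ln(V₀/D) + (r + σ²/2)T] / (σ√T)
   = [ln(373.6784/332.0761) + (0.0532 + 0.5·0.3227²)·9.3321] / (0.3227·√9.3321)
   = [0.118031 + 0.982368] / 0.985800 = 1.116251
d₂ = d₁ − σ√T = 1.116251 − 0.985800 = 0.130451
N(d₁) = 0.867843,  N(d₂) = 0.551895,  e^(−rT) = 0.608677
E₀ = V₀·N(d₁) − D·e^(−rT)·N(d₂)
   = 373.6784·0.867843 − 332.0761·0.608677·0.551895 = 212.741078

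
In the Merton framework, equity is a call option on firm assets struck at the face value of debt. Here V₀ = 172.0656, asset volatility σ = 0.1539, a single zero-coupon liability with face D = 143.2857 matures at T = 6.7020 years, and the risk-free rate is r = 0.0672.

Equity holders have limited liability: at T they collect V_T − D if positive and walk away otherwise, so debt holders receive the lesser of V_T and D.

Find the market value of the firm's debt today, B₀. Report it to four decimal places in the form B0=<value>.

d₁ = [ln(V₀/D) + (r + σ²/2)T] / (σ√T)
   = [ln(172.0656/143.2857) + (0.0672 + 0.5·0.1539²)·6.7020] / (0.1539·√6.7020)
   = [0.183035 + 0.529744] / 0.398420 = 1.789015
d₂ = d₁ − σ√T = 1.789015 − 0.398420 = 1.390595
N(d₁) = 0.963194,  N(d₂) = 0.917826,  e^(−rT) = 0.637389
E₀ = V₀·N(d₁) − D·e^(−rT)·N(d₂)
   = 172.0656·0.963194 − 143.2857·0.637389·0.917826 = 81.908584
B₀ = V₀ − E₀ = 172.0656 − 81.908584 = 90.157016

B0=90.1570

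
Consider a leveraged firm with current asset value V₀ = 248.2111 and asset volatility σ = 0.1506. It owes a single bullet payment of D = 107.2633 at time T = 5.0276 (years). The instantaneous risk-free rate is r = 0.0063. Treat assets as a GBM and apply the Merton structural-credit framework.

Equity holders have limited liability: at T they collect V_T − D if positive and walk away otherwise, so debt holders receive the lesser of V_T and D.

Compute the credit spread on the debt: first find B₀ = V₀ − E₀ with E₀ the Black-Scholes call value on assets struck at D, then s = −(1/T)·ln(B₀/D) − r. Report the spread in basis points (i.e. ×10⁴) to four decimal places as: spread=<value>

d₁ = [ln(V₀/D) + (r + σ²/2)T] / (σ√T)
   = [ln(248.2111/107.2633) + (0.0063 + 0.5·0.1506²)·5.0276] / (0.1506·√5.0276)
   = [0.838993 + 0.088688] / 0.337680 = 2.747219
d₂ = d₁ − σ√T = 2.747219 − 0.337680 = 2.409539
N(d₁) = 0.996995,  N(d₂) = 0.992014,  e^(−rT) = 0.968822
E₀ = V₀·N(d₁) − D·e^(−rT)·N(d₂)
   = 248.2111·0.996995 − 107.2633·0.968822·0.992014 = 144.376026
B₀ = V₀ − E₀ = 248.2111 − 144.376026 = 103.835074
spread = −(1/T)·ln(B₀/D) − r = −(1/5.0276)·ln(103.835074/107.2633) − 0.0063 = 0.00016088
in basis points: 0.00016088 × 10⁴ = 1.6088 bp

spread=1.6088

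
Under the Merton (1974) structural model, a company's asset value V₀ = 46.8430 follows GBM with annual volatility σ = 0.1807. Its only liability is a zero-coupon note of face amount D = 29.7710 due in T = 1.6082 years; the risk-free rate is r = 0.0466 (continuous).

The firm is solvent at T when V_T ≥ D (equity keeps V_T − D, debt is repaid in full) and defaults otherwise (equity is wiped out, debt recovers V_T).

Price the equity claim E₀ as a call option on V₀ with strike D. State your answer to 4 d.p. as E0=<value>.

E0=19.2511

d₁ = [ln(V₀/D) + (r + σ²/2)T] / (σ√T)
   = [ln(46.8430/29.7710) + (0.0466 + 0.5·0.1807²)·1.6082] / (0.1807·√1.6082)
   = [0.453267 + 0.101198] / 0.229154 = 2.419612
d₂ = d₁ − σ√T = 2.419612 − 0.229154 = 2.190458
N(d₁) = 0.992231,  N(d₂) = 0.985754,  e^(−rT) = 0.927797
E₀ = V₀·N(d₁) − D·e^(−rT)·N(d₂)
   = 46.8430·0.992231 − 29.7710·0.927797·0.985754 = 19.251131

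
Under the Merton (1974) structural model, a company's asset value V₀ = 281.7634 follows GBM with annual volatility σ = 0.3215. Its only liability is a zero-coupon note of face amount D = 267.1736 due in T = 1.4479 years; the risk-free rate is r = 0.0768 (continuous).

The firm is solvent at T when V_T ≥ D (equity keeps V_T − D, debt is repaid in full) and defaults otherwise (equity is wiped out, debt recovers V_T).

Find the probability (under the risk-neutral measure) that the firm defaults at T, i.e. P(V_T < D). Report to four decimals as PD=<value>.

d₁ = [ln(V₀/D) + (r + σ²/2)T] / (σ√T)
   = [ln(281.7634/267.1736) + (0.0768 + 0.5·0.3215²)·1.4479] / (0.3215·√1.4479)
   = [0.053169 + 0.186028] / 0.386857 = 0.618309
d₂ = d₁ − σ√T = 0.618309 − 0.386857 = 0.231452
risk-neutral PD = N(−d₂) = N(-0.231452) = 0.408482

PD=0.4085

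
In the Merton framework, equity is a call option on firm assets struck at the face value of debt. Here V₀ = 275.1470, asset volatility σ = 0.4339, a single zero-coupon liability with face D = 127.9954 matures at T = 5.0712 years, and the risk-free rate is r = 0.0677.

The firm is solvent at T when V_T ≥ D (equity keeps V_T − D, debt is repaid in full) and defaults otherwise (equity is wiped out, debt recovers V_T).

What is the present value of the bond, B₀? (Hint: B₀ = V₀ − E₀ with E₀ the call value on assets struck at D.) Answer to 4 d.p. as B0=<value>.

B0=81.6565

d₁ = [ln(V₀/D) + (r + σ²/2)T] / (σ√T)
   = [ln(275.1470/127.9954) + (0.0677 + 0.5·0.4339²)·5.0712] / (0.4339·√5.0712)
   = [0.765311 + 0.820696] / 0.977114 = 1.623155
d₂ = d₁ − σ√T = 1.623155 − 0.977114 = 0.646042
N(d₁) = 0.947722,  N(d₂) = 0.740874,  e^(−rT) = 0.709411
E₀ = V₀·N(d₁) − D·e^(−rT)·N(d₂)
   = 275.1470·0.947722 − 127.9954·0.709411·0.740874 = 193.490495
B₀ = V₀ − E₀ = 275.1470 − 193.490495 = 81.656505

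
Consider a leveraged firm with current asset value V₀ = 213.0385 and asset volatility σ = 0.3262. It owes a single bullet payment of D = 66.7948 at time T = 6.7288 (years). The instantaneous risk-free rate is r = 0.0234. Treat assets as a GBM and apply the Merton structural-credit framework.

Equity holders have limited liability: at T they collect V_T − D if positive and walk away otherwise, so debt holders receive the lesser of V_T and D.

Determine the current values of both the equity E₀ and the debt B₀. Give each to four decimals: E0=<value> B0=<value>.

d₁ = [ln(V₀/D) + (r + σ²/2)T] / (σ√T)
   = [ln(213.0385/66.7948) + (0.0234 + 0.5·0.3262²)·6.7288] / (0.3262·√6.7288)
   = [1.159848 + 0.515448] / 0.846161 = 1.979879
d₂ = d₁ − σ√T = 1.979879 − 0.846161 = 1.133718
N(d₁) = 0.976141,  N(d₂) = 0.871544,  e^(−rT) = 0.854316
E₀ = V₀·N(d₁) − D·e^(−rT)·N(d₂)
   = 213.0385·0.976141 − 66.7948·0.854316·0.871544 = 158.222046
B₀ = V₀ − E₀ = 213.0385 − 158.222046 = 54.816454

E0=158.2220 B0=54.8165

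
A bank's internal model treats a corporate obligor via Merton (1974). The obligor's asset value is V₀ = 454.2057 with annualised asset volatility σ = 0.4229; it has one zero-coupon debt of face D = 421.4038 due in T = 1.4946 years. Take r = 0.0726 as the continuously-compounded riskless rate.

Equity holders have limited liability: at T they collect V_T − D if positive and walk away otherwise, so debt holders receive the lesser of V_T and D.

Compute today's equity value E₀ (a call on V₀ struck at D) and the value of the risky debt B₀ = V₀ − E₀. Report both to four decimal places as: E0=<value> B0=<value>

E0=128.1068 B0=326.0989

d₁ = [ln(V₀/D) + (r + σ²/2)T] / (σ√T)
   = [ln(454.2057/421.4038) + (0.0726 + 0.5·0.4229²)·1.4946] / (0.4229·√1.4946)
   = [0.074959 + 0.242158] / 0.517011 = 0.613366
d₂ = d₁ − σ√T = 0.613366 − 0.517011 = 0.096354
N(d₁) = 0.730183,  N(d₂) = 0.538380,  e^(−rT) = 0.897172
E₀ = V₀·N(d₁) − D·e^(−rT)·N(d₂)
   = 454.2057·0.730183 − 421.4038·0.897172·0.538380 = 128.106829
B₀ = V₀ − E₀ = 454.2057 − 128.106829 = 326.098871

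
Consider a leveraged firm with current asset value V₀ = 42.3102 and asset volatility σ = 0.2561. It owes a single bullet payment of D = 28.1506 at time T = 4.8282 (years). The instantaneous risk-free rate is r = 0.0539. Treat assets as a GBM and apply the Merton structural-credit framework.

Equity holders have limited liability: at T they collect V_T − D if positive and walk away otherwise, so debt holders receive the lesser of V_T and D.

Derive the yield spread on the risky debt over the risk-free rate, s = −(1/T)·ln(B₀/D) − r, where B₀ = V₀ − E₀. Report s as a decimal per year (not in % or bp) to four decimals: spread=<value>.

spread=0.0093

d₁ = [ln(V₀/D) + (r + σ²/2)T] / (σ√T)
   = [ln(42.3102/28.1506) + (0.0539 + 0.5·0.2561²)·4.8282] / (0.2561·√4.8282)
   = [0.407460 + 0.418574] / 0.562733 = 1.467897
d₂ = d₁ − σ√T = 1.467897 − 0.562733 = 0.905164
N(d₁) = 0.928934,  N(d₂) = 0.817311,  e^(−rT) = 0.770867
E₀ = V₀·N(d₁) − D·e^(−rT)·N(d₂)
   = 42.3102·0.928934 − 28.1506·0.770867·0.817311 = 21.567443
B₀ = V₀ − E₀ = 42.3102 − 21.567443 = 20.742757
spread = −(1/T)·ln(B₀/D) − r = −(1/4.8282)·ln(20.742757/28.1506) − 0.0539 = 0.00934749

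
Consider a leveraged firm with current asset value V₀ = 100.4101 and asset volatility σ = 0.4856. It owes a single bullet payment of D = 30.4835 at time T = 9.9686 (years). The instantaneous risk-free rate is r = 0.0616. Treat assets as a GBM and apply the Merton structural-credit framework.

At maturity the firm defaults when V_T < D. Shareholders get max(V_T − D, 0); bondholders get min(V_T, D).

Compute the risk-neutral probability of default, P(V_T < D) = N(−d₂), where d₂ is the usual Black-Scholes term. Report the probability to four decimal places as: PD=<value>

d₁ = [ln(V₀/D) + (r + σ²/2)T] / (σ√T)
   = [ln(100.4101/30.4835) + (0.0616 + 0.5·0.4856²)·9.9686] / (0.4856·√9.9686)
   = [1.192077 + 1.789400] / 1.533189 = 1.944625
d₂ = d₁ − σ√T = 1.944625 − 1.533189 = 0.411435
risk-neutral PD = N(−d₂) = N(-0.411435) = 0.340377

PD=0.3404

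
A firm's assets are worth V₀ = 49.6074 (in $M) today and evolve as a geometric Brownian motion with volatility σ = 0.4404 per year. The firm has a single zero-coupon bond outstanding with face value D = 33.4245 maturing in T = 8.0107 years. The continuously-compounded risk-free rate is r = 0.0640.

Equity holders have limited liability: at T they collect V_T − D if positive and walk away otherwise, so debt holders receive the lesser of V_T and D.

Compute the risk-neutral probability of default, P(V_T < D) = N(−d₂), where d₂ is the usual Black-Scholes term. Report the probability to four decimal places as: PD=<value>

PD=0.4582

d₁ = [ln(V₀/D) + (r + σ²/2)T] / (σ√T)
   = [ln(49.6074/33.4245) + (0.0640 + 0.5·0.4404²)·8.0107] / (0.4404·√8.0107)
   = [0.394851 + 1.289531] / 1.246472 = 1.351319
d₂ = d₁ − σ√T = 1.351319 − 1.246472 = 0.104847
risk-neutral PD = N(−d₂) = N(-0.104847) = 0.458248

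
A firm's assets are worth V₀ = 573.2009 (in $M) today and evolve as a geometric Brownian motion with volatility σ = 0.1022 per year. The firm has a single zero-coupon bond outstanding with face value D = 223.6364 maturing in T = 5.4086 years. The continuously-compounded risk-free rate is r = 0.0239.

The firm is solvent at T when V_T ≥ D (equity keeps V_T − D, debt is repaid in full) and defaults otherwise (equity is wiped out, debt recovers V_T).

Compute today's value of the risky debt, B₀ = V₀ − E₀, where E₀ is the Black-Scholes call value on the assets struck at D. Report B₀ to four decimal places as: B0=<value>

d₁ = [ln(V₀/D) + (r + σ²/2)T] / (σ√T)
   = [ln(573.2009/223.6364) + (0.0239 + 0.5·0.1022²)·5.4086] / (0.1022·√5.4086)
   = [0.941215 + 0.157512] / 0.237680 = 4.622705
d₂ = d₁ − σ√T = 4.622705 − 0.237680 = 4.385025
N(d₁) = 0.999998,  N(d₂) = 0.999994,  e^(−rT) = 0.878741
E₀ = V₀·N(d₁) − D·e^(−rT)·N(d₂)
   = 573.2009·0.999998 − 223.6364·0.878741·0.999994 = 376.682571
B₀ = V₀ − E₀ = 573.2009 − 376.682571 = 196.518329

B0=196.5183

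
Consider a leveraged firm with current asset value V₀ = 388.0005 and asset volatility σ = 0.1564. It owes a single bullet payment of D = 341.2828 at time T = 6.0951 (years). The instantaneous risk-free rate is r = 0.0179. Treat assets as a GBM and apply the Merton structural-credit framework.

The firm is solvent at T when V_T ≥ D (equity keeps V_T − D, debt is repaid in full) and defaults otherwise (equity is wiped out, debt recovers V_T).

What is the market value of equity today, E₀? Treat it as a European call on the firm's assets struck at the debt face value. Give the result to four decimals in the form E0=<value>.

E0=103.6786

d₁ = [ln(V₀/D) + (r + σ²/2)T] / (σ√T)
   = [ln(388.0005/341.2828) + (0.0179 + 0.5·0.1564²)·6.0951] / (0.1564·√6.0951)
   = [0.128295 + 0.183648] / 0.386124 = 0.807883
d₂ = d₁ − σ√T = 0.807883 − 0.386124 = 0.421759
N(d₁) = 0.790421,  N(d₂) = 0.663400,  e^(−rT) = 0.896639
E₀ = V₀·N(d₁) − D·e^(−rT)·N(d₂)
   = 388.0005·0.790421 − 341.2828·0.896639·0.663400 = 103.678649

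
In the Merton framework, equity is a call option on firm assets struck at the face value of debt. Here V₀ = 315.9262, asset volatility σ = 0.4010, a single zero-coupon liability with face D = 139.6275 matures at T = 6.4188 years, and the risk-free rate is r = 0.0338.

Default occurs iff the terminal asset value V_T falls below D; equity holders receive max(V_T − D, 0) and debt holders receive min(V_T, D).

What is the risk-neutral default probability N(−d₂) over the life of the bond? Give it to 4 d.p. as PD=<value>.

d₁ = [ln(V₀/D) + (r + σ²/2)T] / (σ√T)
   = [ln(315.9262/139.6275) + (0.0338 + 0.5·0.4010²)·6.4188] / (0.4010·√6.4188)
   = [0.816530 + 0.733030] / 1.015948 = 1.525237
d₂ = d₁ − σ√T = 1.525237 − 1.015948 = 0.509289
risk-neutral PD = N(−d₂) = N(-0.509289) = 0.305275

PD=0.3053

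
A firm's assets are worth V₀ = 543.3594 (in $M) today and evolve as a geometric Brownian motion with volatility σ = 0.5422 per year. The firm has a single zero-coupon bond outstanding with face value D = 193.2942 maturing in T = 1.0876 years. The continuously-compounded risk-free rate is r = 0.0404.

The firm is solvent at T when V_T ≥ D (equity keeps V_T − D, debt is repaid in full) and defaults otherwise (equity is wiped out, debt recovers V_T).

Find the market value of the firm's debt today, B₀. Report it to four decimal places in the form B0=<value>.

d₁ = [ln(V₀/D) + (r + σ²/2)T] / (σ√T)
   = [ln(543.3594/193.2942) + (0.0404 + 0.5·0.5422²)·1.0876] / (0.5422·√1.0876)
   = [1.033558 + 0.203806] / 0.565450 = 2.188281
d₂ = d₁ − σ√T = 2.188281 − 0.565450 = 1.622831
N(d₁) = 0.985675,  N(d₂) = 0.947687,  e^(−rT) = 0.957012
E₀ = V₀·N(d₁) − D·e^(−rT)·N(d₂)
   = 543.3594·0.985675 − 193.2942·0.957012·0.947687 = 360.268155
B₀ = V₀ − E₀ = 543.3594 − 360.268155 = 183.091245

B0=183.0912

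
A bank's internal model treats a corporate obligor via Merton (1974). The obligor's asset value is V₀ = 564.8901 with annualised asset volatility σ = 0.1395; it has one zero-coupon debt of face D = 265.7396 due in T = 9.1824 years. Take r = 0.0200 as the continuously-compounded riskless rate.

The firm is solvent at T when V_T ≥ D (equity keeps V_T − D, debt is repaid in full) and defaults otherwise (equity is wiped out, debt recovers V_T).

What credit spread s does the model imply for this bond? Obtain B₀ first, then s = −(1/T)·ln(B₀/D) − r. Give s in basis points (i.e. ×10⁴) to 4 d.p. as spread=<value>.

d₁ = [ln(V₀/D) + (r + σ²/2)T] / (σ√T)
   = [ln(564.8901/265.7396) + (0.0200 + 0.5·0.1395²)·9.1824] / (0.1395·√9.1824)
   = [0.754114 + 0.272994] / 0.422720 = 2.429763
d₂ = d₁ − σ√T = 2.429763 − 0.422720 = 2.007043
N(d₁) = 0.992446,  N(d₂) = 0.977627,  e^(−rT) = 0.832229
E₀ = V₀·N(d₁) − D·e^(−rT)·N(d₂)
   = 564.8901·0.992446 − 265.7396·0.832229·0.977627 = 344.414421
B₀ = V₀ − E₀ = 564.8901 − 344.414421 = 220.475679
spread = −(1/T)·ln(B₀/D) − r = −(1/9.1824)·ln(220.475679/265.7396) − 0.0200 = 0.00033559
in basis points: 0.00033559 × 10⁴ = 3.3559 bp

spread=3.3559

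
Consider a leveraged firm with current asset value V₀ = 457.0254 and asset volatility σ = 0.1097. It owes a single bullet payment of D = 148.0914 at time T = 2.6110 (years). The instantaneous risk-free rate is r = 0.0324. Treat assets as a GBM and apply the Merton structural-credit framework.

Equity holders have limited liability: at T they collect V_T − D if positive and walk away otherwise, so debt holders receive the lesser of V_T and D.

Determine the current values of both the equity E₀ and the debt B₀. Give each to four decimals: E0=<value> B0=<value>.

E0=320.9467 B0=136.0787

d₁ = [ln(V₀/D) + (r + σ²/2)T] / (σ√T)
   = [ln(457.0254/148.0914) + (0.0324 + 0.5·0.1097²)·2.6110] / (0.1097·√2.6110)
   = [1.126909 + 0.100307] / 0.177260 = 6.923266
d₂ = d₁ − σ√T = 6.923266 − 0.177260 = 6.746006
N(d₁) = 1.000000,  N(d₂) = 1.000000,  e^(−rT) = 0.918883
E₀ = V₀·N(d₁) − D·e^(−rT)·N(d₂)
   = 457.0254·1.000000 − 148.0914·0.918883·1.000000 = 320.946720
B₀ = V₀ − E₀ = 457.0254 − 320.946720 = 136.078680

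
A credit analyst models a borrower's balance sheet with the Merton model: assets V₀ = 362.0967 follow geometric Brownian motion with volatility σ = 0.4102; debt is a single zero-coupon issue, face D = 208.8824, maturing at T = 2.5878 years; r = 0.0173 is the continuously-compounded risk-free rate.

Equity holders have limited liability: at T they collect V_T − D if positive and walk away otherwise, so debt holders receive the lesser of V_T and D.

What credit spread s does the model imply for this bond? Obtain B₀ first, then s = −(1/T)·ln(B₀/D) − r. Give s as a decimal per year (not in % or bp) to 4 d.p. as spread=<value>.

spread=0.0348

d₁ = [ln(V₀/D) + (r + σ²/2)T] / (σ√T)
   = [ln(362.0967/208.8824) + (0.0173 + 0.5·0.4102²)·2.5878] / (0.4102·√2.5878)
   = [0.550140 + 0.262486] / 0.659874 = 1.231486
d₂ = d₁ − σ√T = 1.231486 − 0.659874 = 0.571612
N(d₁) = 0.890929,  N(d₂) = 0.716208,  e^(−rT) = 0.956218
E₀ = V₀·N(d₁) − D·e^(−rT)·N(d₂)
   = 362.0967·0.890929 − 208.8824·0.956218·0.716208 = 179.549314
B₀ = V₀ − E₀ = 362.0967 − 179.549314 = 182.547386
spread = −(1/T)·ln(B₀/D) − r = −(1/2.5878)·ln(182.547386/208.8824) − 0.0173 = 0.03477575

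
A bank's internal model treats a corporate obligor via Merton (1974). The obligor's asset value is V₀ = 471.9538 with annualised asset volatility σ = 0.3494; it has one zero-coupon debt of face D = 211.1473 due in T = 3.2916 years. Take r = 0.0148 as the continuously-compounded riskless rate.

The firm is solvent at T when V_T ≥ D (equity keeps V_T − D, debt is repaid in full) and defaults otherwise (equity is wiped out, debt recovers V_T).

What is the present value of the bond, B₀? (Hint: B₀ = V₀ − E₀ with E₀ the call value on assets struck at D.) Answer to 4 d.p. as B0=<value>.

d₁ = [ln(V₀/D) + (r + σ²/2)T] / (σ√T)
   = [ln(471.9538/211.1473) + (0.0148 + 0.5·0.3494²)·3.2916] / (0.3494·√3.2916)
   = [0.804325 + 0.249636] / 0.633908 = 1.662639
d₂ = d₁ − σ√T = 1.662639 − 0.633908 = 1.028731
N(d₁) = 0.951808,  N(d₂) = 0.848197,  e^(−rT) = 0.952452
E₀ = V₀·N(d₁) − D·e^(−rT)·N(d₂)
   = 471.9538·0.951808 − 211.1473·0.952452·0.848197 = 278.630354
B₀ = V₀ − E₀ = 471.9538 − 278.630354 = 193.323446

B0=193.3234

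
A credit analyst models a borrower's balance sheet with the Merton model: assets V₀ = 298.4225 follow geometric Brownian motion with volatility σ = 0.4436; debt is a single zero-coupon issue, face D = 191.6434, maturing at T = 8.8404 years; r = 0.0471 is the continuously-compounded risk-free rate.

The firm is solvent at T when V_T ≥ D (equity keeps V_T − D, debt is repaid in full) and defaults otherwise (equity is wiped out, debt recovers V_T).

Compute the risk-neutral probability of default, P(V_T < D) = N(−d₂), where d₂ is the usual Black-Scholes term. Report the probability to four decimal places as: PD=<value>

d₁ = [ln(V₀/D) + (r + σ²/2)T] / (σ√T)
   = [ln(298.4225/191.6434) + (0.0471 + 0.5·0.4436²)·8.8404] / (0.4436·√8.8404)
   = [0.442874 + 1.286194] / 1.318947 = 1.310945
d₂ = d₁ − σ√T = 1.310945 − 1.318947 = -0.008002
risk-neutral PD = N(−d₂) = N(0.008002) = 0.503192

PD=0.5032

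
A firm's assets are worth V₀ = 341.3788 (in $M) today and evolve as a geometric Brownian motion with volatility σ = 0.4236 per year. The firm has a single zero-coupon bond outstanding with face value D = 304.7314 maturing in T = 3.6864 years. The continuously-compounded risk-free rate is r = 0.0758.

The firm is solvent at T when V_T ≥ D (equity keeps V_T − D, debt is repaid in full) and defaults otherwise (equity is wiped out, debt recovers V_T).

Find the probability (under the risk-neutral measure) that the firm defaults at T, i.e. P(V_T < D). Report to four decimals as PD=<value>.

PD=0.4695

d₁ = [ln(V₀/D) + (r + σ²/2)T] / (σ√T)
   = [ln(341.3788/304.7314) + (0.0758 + 0.5·0.4236²)·3.6864] / (0.4236·√3.6864)
   = [0.113562 + 0.610167] / 0.813312 = 0.889854
d₂ = d₁ − σ√T = 0.889854 − 0.813312 = 0.076542
risk-neutral PD = N(−d₂) = N(-0.076542) = 0.469494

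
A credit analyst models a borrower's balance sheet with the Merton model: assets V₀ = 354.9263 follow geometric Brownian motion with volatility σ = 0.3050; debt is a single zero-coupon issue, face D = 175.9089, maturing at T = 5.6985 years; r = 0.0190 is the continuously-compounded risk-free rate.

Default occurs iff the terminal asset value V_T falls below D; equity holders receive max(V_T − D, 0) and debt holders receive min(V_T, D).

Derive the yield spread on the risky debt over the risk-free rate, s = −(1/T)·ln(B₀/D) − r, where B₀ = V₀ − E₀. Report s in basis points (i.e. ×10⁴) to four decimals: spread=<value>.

spread=127.2192

d₁ = [ln(V₀/D) + (r + σ²/2)T] / (σ√T)
   = [ln(354.9263/175.9089) + (0.0190 + 0.5·0.3050²)·5.6985] / (0.3050·√5.6985)
   = [0.701944 + 0.373323] / 0.728082 = 1.476849
d₂ = d₁ − σ√T = 1.476849 − 0.728082 = 0.748768
N(d₁) = 0.930142,  N(d₂) = 0.773001,  e^(−rT) = 0.897384
E₀ = V₀·N(d₁) − D·e^(−rT)·N(d₂)
   = 354.9263·0.930142 − 175.9089·0.897384·0.773001 = 208.107544
B₀ = V₀ − E₀ = 354.9263 − 208.107544 = 146.818756
spread = −(1/T)·ln(B₀/D) − r = −(1/5.6985)·ln(146.818756/175.9089) − 0.0190 = 0.01272192
in basis points: 0.01272192 × 10⁴ = 127.2192 bp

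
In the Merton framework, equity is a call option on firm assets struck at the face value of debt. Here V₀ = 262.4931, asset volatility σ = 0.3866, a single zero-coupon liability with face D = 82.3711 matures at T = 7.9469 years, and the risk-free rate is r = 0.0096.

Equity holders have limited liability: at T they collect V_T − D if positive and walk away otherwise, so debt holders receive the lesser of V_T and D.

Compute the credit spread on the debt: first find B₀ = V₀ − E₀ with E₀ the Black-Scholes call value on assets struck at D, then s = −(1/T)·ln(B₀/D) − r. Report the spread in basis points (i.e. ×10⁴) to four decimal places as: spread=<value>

d₁ = [ln(V₀/D) + (r + σ²/2)T] / (σ√T)
   = [ln(262.4931/82.3711) + (0.0096 + 0.5·0.3866²)·7.9469] / (0.3866·√7.9469)
   = [1.158990 + 0.670160] / 1.089835 = 1.678374
d₂ = d₁ − σ√T = 1.678374 − 1.089835 = 0.588539
N(d₁) = 0.953363,  N(d₂) = 0.721915,  e^(−rT) = 0.926547
E₀ = V₀·N(d₁) − D·e^(−rT)·N(d₂)
   = 262.4931·0.953363 − 82.3711·0.926547·0.721915 = 195.154145
B₀ = V₀ − E₀ = 262.4931 − 195.154145 = 67.338955
spread = −(1/T)·ln(B₀/D) − r = −(1/7.9469)·ln(67.338955/82.3711) − 0.0096 = 0.01575526
in basis points: 0.01575526 × 10⁴ = 157.5526 bp

spread=157.5526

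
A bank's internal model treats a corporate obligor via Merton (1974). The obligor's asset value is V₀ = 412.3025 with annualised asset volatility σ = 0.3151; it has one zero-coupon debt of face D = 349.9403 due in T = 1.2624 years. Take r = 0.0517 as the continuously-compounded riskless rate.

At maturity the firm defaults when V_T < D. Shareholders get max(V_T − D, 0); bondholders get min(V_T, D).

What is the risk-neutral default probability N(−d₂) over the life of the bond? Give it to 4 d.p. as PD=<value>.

d₁ = [ln(V₀/D) + (r + σ²/2)T] / (σ√T)
   = [ln(412.3025/349.9403) + (0.0517 + 0.5·0.3151²)·1.2624] / (0.3151·√1.2624)
   = [0.163995 + 0.127937] / 0.354036 = 0.824582
d₂ = d₁ − σ√T = 0.824582 − 0.354036 = 0.470547
risk-neutral PD = N(−d₂) = N(-0.470547) = 0.318982

PD=0.3190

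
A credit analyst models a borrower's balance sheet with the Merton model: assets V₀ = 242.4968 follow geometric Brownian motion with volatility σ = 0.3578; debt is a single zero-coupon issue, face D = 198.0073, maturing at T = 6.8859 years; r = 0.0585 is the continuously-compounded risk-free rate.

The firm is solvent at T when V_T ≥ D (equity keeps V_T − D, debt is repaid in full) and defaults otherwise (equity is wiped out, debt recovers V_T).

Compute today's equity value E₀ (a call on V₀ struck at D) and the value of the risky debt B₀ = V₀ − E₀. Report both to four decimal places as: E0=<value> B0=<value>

d₁ = [ln(V₀/D) + (r + σ²/2)T] / (σ√T)
   = [ln(242.4968/198.0073) + (0.0585 + 0.5·0.3578²)·6.8859] / (0.3578·√6.8859)
   = [0.202685 + 0.843595] / 0.938903 = 1.114363
d₂ = d₁ − σ√T = 1.114363 − 0.938903 = 0.175461
N(d₁) = 0.867438,  N(d₂) = 0.569641,  e^(−rT) = 0.668429
E₀ = V₀·N(d₁) − D·e^(−rT)·N(d₂)
   = 242.4968·0.867438 − 198.0073·0.668429·0.569641 = 134.956851
B₀ = V₀ − E₀ = 242.4968 − 134.956851 = 107.539949

E0=134.9569 B0=107.5399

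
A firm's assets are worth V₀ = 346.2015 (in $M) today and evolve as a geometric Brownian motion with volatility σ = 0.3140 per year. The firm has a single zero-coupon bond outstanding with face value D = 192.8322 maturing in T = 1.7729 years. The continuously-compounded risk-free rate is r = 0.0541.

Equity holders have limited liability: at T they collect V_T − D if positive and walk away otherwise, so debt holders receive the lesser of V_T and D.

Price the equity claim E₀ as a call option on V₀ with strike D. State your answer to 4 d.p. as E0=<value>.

E0=173.2031

d₁ = [ln(V₀/D) + (r + σ²/2)T] / (σ√T)
   = [ln(346.2015/192.8322) + (0.0541 + 0.5·0.3140²)·1.7729] / (0.3140·√1.7729)
   = [0.585201 + 0.183314] / 0.418092 = 1.838148
d₂ = d₁ − σ√T = 1.838148 − 0.418092 = 1.420056
N(d₁) = 0.966980,  N(d₂) = 0.922204,  e^(−rT) = 0.908542
E₀ = V₀·N(d₁) − D·e^(−rT)·N(d₂)
   = 346.2015·0.966980 − 192.8322·0.908542·0.922204 = 173.203129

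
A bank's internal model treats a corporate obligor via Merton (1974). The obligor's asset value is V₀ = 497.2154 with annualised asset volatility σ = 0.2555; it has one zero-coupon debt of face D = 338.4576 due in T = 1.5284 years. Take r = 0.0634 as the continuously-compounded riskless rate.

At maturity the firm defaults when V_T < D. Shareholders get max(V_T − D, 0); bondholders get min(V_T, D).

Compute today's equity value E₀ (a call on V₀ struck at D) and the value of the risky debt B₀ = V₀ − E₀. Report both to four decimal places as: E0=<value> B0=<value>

d₁ = [ln(V₀/D) + (r + σ²/2)T] / (σ√T)
   = [ln(497.2154/338.4576) + (0.0634 + 0.5·0.2555²)·1.5284] / (0.2555·√1.5284)
   = [0.384625 + 0.146788] / 0.315871 = 1.682372
d₂ = d₁ − σ√T = 1.682372 − 0.315871 = 1.366502
N(d₁) = 0.953752,  N(d₂) = 0.914109,  e^(−rT) = 0.907646
E₀ = V₀·N(d₁) − D·e^(−rT)·N(d₂)
   = 497.2154·0.953752 − 338.4576·0.907646·0.914109 = 193.405875
B₀ = V₀ − E₀ = 497.2154 − 193.405875 = 303.809525

E0=193.4059 B0=303.8095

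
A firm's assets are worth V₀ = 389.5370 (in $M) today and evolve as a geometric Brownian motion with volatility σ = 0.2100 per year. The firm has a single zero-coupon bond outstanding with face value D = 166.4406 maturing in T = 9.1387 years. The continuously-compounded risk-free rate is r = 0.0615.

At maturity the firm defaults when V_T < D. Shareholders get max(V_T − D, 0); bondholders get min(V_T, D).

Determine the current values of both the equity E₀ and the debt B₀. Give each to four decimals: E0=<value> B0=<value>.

d₁ = [ln(V₀/D) + (r + σ²/2)T] / (σ√T)
   = [ln(389.5370/166.4406) + (0.0615 + 0.5·0.2100²)·9.1387] / (0.2100·√9.1387)
   = [0.850320 + 0.763538] / 0.634836 = 2.542167
d₂ = d₁ − σ√T = 2.542167 − 0.634836 = 1.907331
N(d₁) = 0.994492,  N(d₂) = 0.971761,  e^(−rT) = 0.570051
E₀ = V₀·N(d₁) − D·e^(−rT)·N(d₂)
   = 389.5370·0.994492 − 166.4406·0.570051·0.971761 = 295.191002
B₀ = V₀ − E₀ = 389.5370 − 295.191002 = 94.345998

E0=295.1910 B0=94.3460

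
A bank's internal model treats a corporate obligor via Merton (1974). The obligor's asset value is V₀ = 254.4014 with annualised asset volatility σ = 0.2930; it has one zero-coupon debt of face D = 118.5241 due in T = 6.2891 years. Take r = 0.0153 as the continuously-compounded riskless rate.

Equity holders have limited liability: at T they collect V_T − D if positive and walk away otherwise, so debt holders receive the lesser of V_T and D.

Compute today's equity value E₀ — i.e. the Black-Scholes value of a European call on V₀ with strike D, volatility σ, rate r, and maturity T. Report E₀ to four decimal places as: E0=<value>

E0=153.6778

d₁ = [ln(V₀/D) + (r + σ²/2)T] / (σ√T)
   = [ln(254.4014/118.5241) + (0.0153 + 0.5·0.2930²)·6.2891] / (0.2930·√6.2891)
   = [0.763797 + 0.366180] / 0.734788 = 1.537828
d₂ = d₁ − σ√T = 1.537828 − 0.734788 = 0.803040
N(d₁) = 0.937955,  N(d₂) = 0.789024,  e^(−rT) = 0.908261
E₀ = V₀·N(d₁) − D·e^(−rT)·N(d₂)
   = 254.4014·0.937955 − 118.5241·0.908261·0.789024 = 153.677847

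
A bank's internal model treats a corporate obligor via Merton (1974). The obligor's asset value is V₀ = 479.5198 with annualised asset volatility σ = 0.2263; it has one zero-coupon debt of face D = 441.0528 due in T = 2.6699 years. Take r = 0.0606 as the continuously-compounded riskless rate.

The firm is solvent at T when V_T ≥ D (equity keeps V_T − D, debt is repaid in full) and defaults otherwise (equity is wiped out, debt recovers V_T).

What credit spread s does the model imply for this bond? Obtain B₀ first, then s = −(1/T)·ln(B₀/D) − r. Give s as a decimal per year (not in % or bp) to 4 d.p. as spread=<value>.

spread=0.0243

d₁ = [ln(V₀/D) + (r + σ²/2)T] / (σ√T)
   = [ln(479.5198/441.0528) + (0.0606 + 0.5·0.2263²)·2.6699] / (0.2263·√2.6699)
   = [0.083621 + 0.230161] / 0.369770 = 0.848585
d₂ = d₁ − σ√T = 0.848585 − 0.369770 = 0.478815
N(d₁) = 0.801944,  N(d₂) = 0.683965,  e^(−rT) = 0.850615
E₀ = V₀·N(d₁) − D·e^(−rT)·N(d₂)
   = 479.5198·0.801944 − 441.0528·0.850615·0.683965 = 127.947625
B₀ = V₀ − E₀ = 479.5198 − 127.947625 = 351.572175
spread = −(1/T)·ln(B₀/D) − r = −(1/2.6699)·ln(351.572175/441.0528) − 0.0606 = 0.02432811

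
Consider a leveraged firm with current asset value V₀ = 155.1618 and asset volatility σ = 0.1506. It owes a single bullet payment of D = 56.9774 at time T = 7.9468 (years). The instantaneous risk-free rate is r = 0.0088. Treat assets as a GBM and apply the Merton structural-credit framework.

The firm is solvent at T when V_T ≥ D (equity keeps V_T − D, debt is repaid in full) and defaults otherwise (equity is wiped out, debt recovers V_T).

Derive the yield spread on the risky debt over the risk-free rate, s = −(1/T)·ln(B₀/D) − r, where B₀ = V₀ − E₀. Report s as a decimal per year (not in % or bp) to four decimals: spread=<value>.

spread=0.0002

d₁ = [ln(V₀/D) + (r + σ²/2)T] / (σ√T)
   = [ln(155.1618/56.9774) + (0.0088 + 0.5·0.1506²)·7.9468] / (0.1506·√7.9468)
   = [1.001814 + 0.160050] / 0.424542 = 2.736743
d₂ = d₁ − σ√T = 2.736743 − 0.424542 = 2.312201
N(d₁) = 0.996897,  N(d₂) = 0.989617,  e^(−rT) = 0.932457
E₀ = V₀·N(d₁) − D·e^(−rT)·N(d₂)
   = 155.1618·0.996897 − 56.9774·0.932457·0.989617 = 102.103063
B₀ = V₀ − E₀ = 155.1618 − 102.103063 = 53.058737
spread = −(1/T)·ln(B₀/D) − r = −(1/7.9468)·ln(53.058737/56.9774) − 0.0088 = 0.00016652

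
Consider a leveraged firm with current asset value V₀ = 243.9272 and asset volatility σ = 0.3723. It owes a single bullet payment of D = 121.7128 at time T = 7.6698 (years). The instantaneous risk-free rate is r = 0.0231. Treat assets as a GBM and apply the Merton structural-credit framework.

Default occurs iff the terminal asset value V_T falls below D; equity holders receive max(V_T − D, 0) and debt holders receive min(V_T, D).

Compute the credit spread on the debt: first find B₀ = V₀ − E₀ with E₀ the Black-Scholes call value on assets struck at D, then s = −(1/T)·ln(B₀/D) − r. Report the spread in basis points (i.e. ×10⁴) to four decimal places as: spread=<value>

spread=232.2228

d₁ = [ln(V₀/D) + (r + σ²/2)T] / (σ√T)
   = [ln(243.9272/121.7128) + (0.0231 + 0.5·0.3723²)·7.6698] / (0.3723·√7.6698)
   = [0.695206 + 0.708717] / 1.031063 = 1.361627
d₂ = d₁ − σ√T = 1.361627 − 1.031063 = 0.330565
N(d₁) = 0.913342,  N(d₂) = 0.629513,  e^(−rT) = 0.837635
E₀ = V₀·N(d₁) − D·e^(−rT)·N(d₂)
   = 243.9272·0.913342 − 121.7128·0.837635·0.629513 = 158.609534
B₀ = V₀ − E₀ = 243.9272 − 158.609534 = 85.317666
spread = −(1/T)·ln(B₀/D) − r = −(1/7.6698)·ln(85.317666/121.7128) − 0.0231 = 0.02322228
in basis points: 0.02322228 × 10⁴ = 232.2228 bp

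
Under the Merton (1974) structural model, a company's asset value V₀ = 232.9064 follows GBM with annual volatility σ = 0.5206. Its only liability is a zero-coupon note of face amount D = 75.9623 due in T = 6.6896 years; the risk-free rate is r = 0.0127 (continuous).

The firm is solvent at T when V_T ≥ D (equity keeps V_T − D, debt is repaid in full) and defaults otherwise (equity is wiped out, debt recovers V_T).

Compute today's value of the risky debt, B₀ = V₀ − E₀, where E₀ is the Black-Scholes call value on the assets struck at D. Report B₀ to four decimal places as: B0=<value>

B0=54.6147

d₁ = [ln(V₀/D) + (r + σ²/2)T] / (σ√T)
   = [ln(232.9064/75.9623) + (0.0127 + 0.5·0.5206²)·6.6896] / (0.5206·√6.6896)
   = [1.120399 + 0.991480] / 1.346493 = 1.568429
d₂ = d₁ − σ√T = 1.568429 − 1.346493 = 0.221936
N(d₁) = 0.941610,  N(d₂) = 0.587818,  e^(−rT) = 0.918551
E₀ = V₀·N(d₁) − D·e^(−rT)·N(d₂)
   = 232.9064·0.941610 − 75.9623·0.918551·0.587818 = 178.291732
B₀ = V₀ − E₀ = 232.9064 − 178.291732 = 54.614668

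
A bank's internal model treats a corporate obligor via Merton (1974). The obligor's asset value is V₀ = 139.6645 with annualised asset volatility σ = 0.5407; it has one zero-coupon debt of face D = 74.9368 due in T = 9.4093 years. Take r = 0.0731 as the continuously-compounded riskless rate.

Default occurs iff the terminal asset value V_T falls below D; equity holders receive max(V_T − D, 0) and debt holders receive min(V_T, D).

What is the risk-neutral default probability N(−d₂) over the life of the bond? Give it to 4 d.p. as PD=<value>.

PD=0.5156

d₁ = [ln(V₀/D) + (r + σ²/2)T] / (σ√T)
   = [ln(139.6645/74.9368) + (0.0731 + 0.5·0.5407²)·9.4093] / (0.5407·√9.4093)
   = [0.622598 + 2.063255] / 1.658575 = 1.619374
d₂ = d₁ − σ√T = 1.619374 − 1.658575 = -0.039201
risk-neutral PD = N(−d₂) = N(0.039201) = 0.515635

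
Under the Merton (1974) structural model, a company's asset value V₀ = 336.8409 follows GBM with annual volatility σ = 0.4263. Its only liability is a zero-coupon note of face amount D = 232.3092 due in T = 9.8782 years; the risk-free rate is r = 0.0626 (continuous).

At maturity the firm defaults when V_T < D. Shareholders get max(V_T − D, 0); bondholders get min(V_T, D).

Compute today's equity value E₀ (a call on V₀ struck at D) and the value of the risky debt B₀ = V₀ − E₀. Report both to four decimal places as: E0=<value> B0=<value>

E0=244.0528 B0=92.7881

d₁ = [ln(V₀/D) + (r + σ²/2)T] / (σ√T)
   = [ln(336.8409/232.3092) + (0.0626 + 0.5·0.4263²)·9.8782] / (0.4263·√9.8782)
   = [0.371541 + 1.515966] / 1.339844 = 1.408752
d₂ = d₁ − σ√T = 1.408752 − 1.339844 = 0.068908
N(d₁) = 0.920546,  N(d₂) = 0.527469,  e^(−rT) = 0.538819
E₀ = V₀·N(d₁) − D·e^(−rT)·N(d₂)
   = 336.8409·0.920546 − 232.3092·0.538819·0.527469 = 244.052822
B₀ = V₀ − E₀ = 336.8409 − 244.052822 = 92.788078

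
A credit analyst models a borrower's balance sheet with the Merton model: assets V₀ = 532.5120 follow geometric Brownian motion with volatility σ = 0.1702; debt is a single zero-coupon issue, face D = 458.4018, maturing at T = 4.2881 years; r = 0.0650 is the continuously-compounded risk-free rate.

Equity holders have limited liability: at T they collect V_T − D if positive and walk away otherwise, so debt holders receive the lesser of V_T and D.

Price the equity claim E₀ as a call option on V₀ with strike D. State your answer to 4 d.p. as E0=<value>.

E0=193.7547

d₁ = [ln(V₀/D) + (r + σ²/2)T] / (σ√T)
   = [ln(532.5120/458.4018) + (0.0650 + 0.5·0.1702²)·4.2881] / (0.1702·√4.2881)
   = [0.149859 + 0.340835] / 0.352446 = 1.392257
d₂ = d₁ − σ√T = 1.392257 − 0.352446 = 1.039811
N(d₁) = 0.918078,  N(d₂) = 0.850786,  e^(−rT) = 0.756747
E₀ = V₀·N(d₁) − D·e^(−rT)·N(d₂)
   = 532.5120·0.918078 − 458.4018·0.756747·0.850786 = 193.754651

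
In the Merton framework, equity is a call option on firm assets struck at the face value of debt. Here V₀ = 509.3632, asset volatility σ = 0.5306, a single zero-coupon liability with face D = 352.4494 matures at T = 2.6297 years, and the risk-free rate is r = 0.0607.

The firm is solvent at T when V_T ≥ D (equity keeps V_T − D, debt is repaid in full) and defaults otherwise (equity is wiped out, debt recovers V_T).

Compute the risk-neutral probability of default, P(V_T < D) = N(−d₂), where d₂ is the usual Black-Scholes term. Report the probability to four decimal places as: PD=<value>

PD=0.4273

d₁ = [ln(V₀/D) + (r + σ²/2)T] / (σ√T)
   = [ln(509.3632/352.4494) + (0.0607 + 0.5·0.5306²)·2.6297] / (0.5306·√2.6297)
   = [0.368254 + 0.529801] / 0.860440 = 1.043717
d₂ = d₁ − σ√T = 1.043717 − 0.860440 = 0.183277
risk-neutral PD = N(−d₂) = N(-0.183277) = 0.427290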